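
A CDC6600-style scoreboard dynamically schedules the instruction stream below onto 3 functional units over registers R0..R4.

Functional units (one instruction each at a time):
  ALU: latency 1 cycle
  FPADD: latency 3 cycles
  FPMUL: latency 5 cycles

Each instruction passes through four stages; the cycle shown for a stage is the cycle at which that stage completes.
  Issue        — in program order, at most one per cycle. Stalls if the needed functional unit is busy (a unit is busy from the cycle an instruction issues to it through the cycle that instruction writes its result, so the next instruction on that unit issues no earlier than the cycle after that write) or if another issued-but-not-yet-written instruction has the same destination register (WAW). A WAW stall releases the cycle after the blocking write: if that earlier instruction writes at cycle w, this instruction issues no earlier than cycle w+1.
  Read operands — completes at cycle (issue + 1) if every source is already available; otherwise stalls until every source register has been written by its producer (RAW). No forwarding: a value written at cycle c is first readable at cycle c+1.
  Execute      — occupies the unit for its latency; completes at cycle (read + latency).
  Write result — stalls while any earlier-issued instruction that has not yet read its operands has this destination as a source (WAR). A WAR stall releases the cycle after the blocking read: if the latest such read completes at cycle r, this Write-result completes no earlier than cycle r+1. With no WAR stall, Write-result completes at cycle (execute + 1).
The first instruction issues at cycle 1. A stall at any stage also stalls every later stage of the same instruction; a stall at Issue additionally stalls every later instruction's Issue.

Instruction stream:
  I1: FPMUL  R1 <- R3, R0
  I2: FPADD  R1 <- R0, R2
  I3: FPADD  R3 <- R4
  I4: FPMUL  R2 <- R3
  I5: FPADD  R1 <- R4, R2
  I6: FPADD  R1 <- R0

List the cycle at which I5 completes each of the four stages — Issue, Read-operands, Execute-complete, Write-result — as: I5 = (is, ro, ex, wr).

I5 = (21, 28, 31, 32)

1) issue 1, read 2, done 7, write 8
2) issue 9, read 10, done 13, write 14  <WAW R1: wait I1 write@8>
3) issue 15, read 16, done 19, write 20  <struct: FPADD busy until I2 writes@14>
4) issue 16, read 21, done 26, write 27  <RAW R3: wait I3 write@20>
5) issue 21, read 28, done 31, write 32  <struct: FPADD busy until I3 writes@20 / RAW R2: wait I4 write@27>
6) issue 33, read 34, done 37, write 38  <struct: FPADD busy until I5 writes@32>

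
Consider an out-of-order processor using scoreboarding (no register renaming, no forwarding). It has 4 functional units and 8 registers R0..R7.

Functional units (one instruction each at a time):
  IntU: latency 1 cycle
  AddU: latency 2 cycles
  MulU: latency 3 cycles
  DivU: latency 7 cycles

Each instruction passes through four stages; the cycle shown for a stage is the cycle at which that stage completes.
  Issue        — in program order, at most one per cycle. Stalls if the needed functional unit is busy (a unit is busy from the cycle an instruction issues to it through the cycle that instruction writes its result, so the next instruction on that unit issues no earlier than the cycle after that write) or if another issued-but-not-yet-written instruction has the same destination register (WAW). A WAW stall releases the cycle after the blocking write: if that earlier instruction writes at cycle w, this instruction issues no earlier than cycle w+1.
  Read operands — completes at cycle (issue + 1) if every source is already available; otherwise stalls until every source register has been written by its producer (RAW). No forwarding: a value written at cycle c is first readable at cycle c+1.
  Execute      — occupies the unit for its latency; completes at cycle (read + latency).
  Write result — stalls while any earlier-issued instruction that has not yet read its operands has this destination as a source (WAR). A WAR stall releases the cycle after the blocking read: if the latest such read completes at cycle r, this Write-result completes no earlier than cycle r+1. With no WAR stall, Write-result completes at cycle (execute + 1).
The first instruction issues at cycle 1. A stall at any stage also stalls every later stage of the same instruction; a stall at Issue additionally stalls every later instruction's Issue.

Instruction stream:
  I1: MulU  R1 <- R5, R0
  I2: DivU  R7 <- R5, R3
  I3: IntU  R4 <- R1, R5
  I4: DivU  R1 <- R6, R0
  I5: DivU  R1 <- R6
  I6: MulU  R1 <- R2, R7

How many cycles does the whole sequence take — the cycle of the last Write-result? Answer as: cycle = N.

[I1] 1/2/5/6
[I2] 2/3/10/11
[I3] 3/7/8/9  (RAW R1: wait I1 write@6)
[I4] 12/13/20/21  (struct: DivU busy until I2 writes@11)
[I5] 22/23/30/31  (struct: DivU busy until I4 writes@21)
[I6] 32/33/36/37  (WAW R1: wait I5 write@31)

cycle = 37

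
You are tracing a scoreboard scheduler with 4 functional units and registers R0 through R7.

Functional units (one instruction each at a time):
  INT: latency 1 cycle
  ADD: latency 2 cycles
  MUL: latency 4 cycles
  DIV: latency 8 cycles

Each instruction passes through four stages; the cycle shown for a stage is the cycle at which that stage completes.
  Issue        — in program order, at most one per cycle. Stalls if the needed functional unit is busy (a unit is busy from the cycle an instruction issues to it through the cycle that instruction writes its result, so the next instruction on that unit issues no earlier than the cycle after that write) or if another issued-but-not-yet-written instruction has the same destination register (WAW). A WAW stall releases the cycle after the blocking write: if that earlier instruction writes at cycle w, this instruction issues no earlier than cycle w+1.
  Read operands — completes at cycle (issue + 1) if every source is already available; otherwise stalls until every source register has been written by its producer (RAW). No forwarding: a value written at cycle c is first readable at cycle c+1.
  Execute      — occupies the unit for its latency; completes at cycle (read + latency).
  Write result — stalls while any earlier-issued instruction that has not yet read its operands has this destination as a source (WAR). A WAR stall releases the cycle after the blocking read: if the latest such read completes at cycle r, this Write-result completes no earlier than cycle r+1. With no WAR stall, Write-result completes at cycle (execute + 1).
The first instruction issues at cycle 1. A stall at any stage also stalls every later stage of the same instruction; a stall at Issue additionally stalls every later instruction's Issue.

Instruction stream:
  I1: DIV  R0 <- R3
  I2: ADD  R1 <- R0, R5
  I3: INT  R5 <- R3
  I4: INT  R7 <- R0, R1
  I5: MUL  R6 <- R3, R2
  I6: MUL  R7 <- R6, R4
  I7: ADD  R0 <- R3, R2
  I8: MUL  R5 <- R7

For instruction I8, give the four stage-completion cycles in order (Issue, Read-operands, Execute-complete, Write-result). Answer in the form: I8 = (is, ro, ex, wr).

  I1 | 1 | 2 | 10 | 11
  I2 | 2 | 12 | 14 | 15   RAW R0: wait I1 write@11
  I3 | 3 | 4 | 5 | 13   WAR R5: wait I2 read@12
  I4 | 14 | 16 | 17 | 18   struct: INT busy until I3 writes@13 · RAW R1: wait I2 write@15
  I5 | 15 | 16 | 20 | 21
  I6 | 22 | 23 | 27 | 28   struct: MUL busy until I5 writes@21
  I7 | 23 | 24 | 26 | 27
  I8 | 29 | 30 | 34 | 35   struct: MUL busy until I6 writes@28

I8 = (29, 30, 34, 35)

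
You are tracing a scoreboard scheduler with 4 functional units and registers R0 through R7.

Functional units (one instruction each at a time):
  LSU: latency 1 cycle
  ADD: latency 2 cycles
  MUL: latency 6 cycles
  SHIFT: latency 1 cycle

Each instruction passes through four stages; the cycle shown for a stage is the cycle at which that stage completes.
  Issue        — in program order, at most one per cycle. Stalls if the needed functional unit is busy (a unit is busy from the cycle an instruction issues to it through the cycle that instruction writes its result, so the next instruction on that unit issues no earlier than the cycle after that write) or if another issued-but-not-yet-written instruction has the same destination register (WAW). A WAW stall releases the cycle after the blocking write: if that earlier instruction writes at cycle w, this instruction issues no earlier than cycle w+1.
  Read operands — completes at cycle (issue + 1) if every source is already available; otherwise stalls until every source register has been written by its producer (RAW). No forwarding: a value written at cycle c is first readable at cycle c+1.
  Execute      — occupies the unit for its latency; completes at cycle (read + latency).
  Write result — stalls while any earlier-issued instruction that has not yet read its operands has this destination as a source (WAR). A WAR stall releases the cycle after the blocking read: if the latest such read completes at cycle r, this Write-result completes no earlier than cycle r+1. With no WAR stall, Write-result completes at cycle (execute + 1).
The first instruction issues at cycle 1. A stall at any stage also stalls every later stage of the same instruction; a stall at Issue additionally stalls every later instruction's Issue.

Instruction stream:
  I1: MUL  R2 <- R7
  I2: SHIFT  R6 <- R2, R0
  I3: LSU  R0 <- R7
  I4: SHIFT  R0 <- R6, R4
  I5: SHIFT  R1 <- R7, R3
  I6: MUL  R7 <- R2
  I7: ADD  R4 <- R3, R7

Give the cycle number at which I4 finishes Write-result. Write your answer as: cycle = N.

I1  is:1  ro:2  ex:8  wr:9
I2  is:2  ro:10  ex:11  wr:12  — RAW R2: wait I1 write@9
I3  is:3  ro:4  ex:5  wr:11  — WAR R0: wait I2 read@10
I4  is:13  ro:14  ex:15  wr:16  — struct: SHIFT busy until I2 writes@12
I5  is:17  ro:18  ex:19  wr:20  — struct: SHIFT busy until I4 writes@16
I6  is:18  ro:19  ex:25  wr:26
I7  is:19  ro:27  ex:29  wr:30  — RAW R7: wait I6 write@26

cycle = 16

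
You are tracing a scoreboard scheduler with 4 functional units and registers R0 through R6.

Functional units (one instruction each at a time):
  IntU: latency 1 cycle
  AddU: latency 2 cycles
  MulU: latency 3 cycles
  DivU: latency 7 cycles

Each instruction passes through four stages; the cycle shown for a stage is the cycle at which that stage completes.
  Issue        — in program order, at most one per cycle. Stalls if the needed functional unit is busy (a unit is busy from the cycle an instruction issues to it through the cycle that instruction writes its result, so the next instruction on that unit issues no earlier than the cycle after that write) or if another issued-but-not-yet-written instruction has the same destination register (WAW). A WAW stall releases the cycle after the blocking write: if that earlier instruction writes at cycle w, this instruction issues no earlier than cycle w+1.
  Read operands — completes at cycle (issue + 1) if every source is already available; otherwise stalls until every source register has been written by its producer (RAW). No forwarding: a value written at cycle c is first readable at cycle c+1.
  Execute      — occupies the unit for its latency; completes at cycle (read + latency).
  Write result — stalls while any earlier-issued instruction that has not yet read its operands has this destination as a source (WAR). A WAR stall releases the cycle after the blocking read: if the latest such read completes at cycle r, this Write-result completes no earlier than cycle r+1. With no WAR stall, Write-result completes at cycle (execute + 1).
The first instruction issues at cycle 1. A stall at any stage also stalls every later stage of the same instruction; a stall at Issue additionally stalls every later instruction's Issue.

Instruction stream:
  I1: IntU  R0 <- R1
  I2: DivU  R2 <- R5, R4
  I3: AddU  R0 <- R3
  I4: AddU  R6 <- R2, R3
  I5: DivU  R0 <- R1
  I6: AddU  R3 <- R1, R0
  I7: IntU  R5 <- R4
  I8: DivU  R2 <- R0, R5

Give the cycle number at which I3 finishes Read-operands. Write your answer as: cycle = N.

cycle 1: I1 issues→IntU
cycle 2: I1 reads | I2 issues→DivU
cycle 3: I1 exec-done | I2 reads
cycle 4: I1 writes R0
cycle 5: I3 issues→AddU
cycle 6: I3 reads
cycle 8: I3 exec-done
cycle 9: I3 writes R0
cycle 10: I2 exec-done | I4 issues→AddU
cycle 11: I2 writes R2
cycle 12: I4 reads | I5 issues→DivU
cycle 13: I5 reads
cycle 14: I4 exec-done
cycle 15: I4 writes R6
cycle 16: I6 issues→AddU
cycle 17: I7 issues→IntU
cycle 18: I7 reads
cycle 19: I7 exec-done
cycle 20: I5 exec-done | I7 writes R5
cycle 21: I5 writes R0
cycle 22: I6 reads | I8 issues→DivU
cycle 23: I8 reads
cycle 24: I6 exec-done
cycle 25: I6 writes R3
cycle 30: I8 exec-done
cycle 31: I8 writes R2

cycle = 6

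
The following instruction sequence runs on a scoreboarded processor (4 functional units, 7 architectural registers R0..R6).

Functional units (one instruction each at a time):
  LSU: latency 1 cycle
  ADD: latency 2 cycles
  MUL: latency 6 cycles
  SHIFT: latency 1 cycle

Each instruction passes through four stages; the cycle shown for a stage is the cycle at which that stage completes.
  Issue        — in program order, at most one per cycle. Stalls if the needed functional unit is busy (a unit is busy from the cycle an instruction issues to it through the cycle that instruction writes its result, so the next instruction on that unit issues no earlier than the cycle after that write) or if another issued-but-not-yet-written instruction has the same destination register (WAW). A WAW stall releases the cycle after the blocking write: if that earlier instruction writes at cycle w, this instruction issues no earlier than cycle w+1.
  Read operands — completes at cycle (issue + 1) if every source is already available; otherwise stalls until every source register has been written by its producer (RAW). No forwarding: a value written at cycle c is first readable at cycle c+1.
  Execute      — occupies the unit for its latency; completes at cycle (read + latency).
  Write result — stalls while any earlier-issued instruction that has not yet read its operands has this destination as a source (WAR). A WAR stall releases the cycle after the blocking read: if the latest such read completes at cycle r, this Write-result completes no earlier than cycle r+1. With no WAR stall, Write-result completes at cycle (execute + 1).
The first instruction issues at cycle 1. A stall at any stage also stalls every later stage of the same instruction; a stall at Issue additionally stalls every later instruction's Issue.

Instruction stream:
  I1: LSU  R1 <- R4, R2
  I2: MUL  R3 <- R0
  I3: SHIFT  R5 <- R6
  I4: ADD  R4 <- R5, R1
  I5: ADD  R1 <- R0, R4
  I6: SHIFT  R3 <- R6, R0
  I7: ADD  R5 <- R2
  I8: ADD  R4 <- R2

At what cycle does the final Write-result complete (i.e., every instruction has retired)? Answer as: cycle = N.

cycle = 25

I1 -> (1, 2, 3, 4)
I2 -> (2, 3, 9, 10)
I3 -> (3, 4, 5, 6)
I4 -> (4, 7, 9, 10)  // RAW R5: wait I3 write@6
I5 -> (11, 12, 14, 15)  // struct: ADD busy until I4 writes@10
I6 -> (12, 13, 14, 15)
I7 -> (16, 17, 19, 20)  // struct: ADD busy until I5 writes@15
I8 -> (21, 22, 24, 25)  // struct: ADD busy until I7 writes@20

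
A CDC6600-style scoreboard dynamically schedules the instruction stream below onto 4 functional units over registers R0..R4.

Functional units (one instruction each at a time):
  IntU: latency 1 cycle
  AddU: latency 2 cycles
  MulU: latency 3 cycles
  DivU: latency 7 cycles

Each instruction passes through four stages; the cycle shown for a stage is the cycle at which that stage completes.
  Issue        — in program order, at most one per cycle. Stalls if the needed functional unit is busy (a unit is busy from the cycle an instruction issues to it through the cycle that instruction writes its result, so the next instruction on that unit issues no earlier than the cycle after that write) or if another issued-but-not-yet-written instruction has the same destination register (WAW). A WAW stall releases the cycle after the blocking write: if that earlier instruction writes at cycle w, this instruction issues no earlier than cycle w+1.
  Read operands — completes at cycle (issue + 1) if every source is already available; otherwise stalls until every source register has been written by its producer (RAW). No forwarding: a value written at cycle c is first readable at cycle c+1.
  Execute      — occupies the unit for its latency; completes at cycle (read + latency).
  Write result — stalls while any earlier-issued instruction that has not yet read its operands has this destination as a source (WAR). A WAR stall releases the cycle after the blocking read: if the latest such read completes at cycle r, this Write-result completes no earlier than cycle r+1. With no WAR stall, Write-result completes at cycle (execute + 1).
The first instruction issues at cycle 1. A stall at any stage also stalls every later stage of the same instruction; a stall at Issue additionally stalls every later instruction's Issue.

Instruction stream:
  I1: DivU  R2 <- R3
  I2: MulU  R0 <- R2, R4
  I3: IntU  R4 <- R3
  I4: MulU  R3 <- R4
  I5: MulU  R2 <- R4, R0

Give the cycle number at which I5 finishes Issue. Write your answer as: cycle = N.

  I1 | 1 | 2 | 9 | 10
  I2 | 2 | 11 | 14 | 15   RAW R2: wait I1 write@10
  I3 | 3 | 4 | 5 | 12   WAR R4: wait I2 read@11
  I4 | 16 | 17 | 20 | 21   struct: MulU busy until I2 writes@15
  I5 | 22 | 23 | 26 | 27   struct: MulU busy until I4 writes@21

cycle = 22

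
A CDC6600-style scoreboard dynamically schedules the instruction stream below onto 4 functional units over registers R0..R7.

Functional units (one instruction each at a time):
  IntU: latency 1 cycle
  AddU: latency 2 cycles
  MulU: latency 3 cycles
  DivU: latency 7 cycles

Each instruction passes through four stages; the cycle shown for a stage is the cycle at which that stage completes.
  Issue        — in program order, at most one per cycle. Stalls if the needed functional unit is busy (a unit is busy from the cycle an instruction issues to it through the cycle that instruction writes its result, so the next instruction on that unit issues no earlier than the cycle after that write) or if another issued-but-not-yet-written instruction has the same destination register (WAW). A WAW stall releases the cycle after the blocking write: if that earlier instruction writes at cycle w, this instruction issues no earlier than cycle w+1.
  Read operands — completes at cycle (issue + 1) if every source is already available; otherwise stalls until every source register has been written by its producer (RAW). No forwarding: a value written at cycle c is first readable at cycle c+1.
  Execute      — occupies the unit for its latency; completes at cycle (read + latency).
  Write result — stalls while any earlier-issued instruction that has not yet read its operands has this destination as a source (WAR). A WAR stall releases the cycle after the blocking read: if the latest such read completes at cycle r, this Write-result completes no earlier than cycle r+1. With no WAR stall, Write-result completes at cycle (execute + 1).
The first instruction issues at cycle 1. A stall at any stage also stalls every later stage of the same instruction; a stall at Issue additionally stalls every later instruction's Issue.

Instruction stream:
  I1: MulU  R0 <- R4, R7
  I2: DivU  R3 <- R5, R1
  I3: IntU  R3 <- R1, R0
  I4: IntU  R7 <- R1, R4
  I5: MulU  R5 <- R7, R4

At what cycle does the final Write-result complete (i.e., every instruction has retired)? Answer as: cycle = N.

cycle = 24

  I1 | 1 | 2 | 5 | 6
  I2 | 2 | 3 | 10 | 11
  I3 | 12 | 13 | 14 | 15   WAW R3: wait I2 write@11
  I4 | 16 | 17 | 18 | 19   struct: IntU busy until I3 writes@15
  I5 | 17 | 20 | 23 | 24   RAW R7: wait I4 write@19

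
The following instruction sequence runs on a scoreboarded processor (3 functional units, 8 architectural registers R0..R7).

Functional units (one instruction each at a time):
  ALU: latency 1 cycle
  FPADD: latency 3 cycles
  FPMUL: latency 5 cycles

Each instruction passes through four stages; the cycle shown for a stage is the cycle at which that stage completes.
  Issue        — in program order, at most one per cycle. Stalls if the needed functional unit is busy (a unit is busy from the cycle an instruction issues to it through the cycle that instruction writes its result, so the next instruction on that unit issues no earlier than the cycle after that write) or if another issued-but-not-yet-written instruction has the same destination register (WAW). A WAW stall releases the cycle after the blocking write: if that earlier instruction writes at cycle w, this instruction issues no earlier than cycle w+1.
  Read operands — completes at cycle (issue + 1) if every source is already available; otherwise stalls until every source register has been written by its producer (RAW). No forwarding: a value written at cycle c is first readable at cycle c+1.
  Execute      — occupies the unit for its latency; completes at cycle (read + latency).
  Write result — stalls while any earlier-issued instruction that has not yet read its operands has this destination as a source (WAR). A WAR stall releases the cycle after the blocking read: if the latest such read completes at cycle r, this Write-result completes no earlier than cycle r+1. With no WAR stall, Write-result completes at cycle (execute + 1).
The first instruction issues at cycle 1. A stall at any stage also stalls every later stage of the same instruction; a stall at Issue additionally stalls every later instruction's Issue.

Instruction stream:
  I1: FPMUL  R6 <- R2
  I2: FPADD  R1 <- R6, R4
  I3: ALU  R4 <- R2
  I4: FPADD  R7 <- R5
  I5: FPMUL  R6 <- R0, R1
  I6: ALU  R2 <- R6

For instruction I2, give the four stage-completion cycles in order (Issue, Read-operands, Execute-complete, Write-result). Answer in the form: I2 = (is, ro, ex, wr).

I2 = (2, 9, 12, 13)

1) issue 1, read 2, done 7, write 8
2) issue 2, read 9, done 12, write 13  <RAW R6: wait I1 write@8>
3) issue 3, read 4, done 5, write 10  <WAR R4: wait I2 read@9>
4) issue 14, read 15, done 18, write 19  <struct: FPADD busy until I2 writes@13>
5) issue 15, read 16, done 21, write 22
6) issue 16, read 23, done 24, write 25  <RAW R6: wait I5 write@22>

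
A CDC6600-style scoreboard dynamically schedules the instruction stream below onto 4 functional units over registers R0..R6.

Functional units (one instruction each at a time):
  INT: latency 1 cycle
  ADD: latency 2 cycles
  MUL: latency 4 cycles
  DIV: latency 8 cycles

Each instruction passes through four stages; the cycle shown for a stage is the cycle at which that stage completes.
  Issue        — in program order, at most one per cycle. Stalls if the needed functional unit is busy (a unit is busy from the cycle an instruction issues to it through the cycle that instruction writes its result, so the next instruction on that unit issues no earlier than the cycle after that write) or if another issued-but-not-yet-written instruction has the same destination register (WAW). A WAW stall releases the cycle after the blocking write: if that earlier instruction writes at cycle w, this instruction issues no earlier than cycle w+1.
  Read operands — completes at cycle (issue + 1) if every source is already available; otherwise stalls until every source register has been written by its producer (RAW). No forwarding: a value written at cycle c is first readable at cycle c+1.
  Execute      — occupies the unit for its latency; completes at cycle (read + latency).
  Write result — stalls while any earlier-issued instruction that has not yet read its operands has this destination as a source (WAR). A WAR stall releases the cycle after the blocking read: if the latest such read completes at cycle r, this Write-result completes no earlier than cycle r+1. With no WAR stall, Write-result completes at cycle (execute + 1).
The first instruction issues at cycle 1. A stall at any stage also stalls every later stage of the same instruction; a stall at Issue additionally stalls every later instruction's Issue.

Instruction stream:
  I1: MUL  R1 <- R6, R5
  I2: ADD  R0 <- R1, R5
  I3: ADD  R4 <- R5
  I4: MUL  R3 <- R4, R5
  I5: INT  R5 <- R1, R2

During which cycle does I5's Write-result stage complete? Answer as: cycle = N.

[I1] 1/2/6/7
[I2] 2/8/10/11  (RAW R1: wait I1 write@7)
[I3] 12/13/15/16  (struct: ADD busy until I2 writes@11)
[I4] 13/17/21/22  (RAW R4: wait I3 write@16)
[I5] 14/15/16/18  (WAR R5: wait I4 read@17)

cycle = 18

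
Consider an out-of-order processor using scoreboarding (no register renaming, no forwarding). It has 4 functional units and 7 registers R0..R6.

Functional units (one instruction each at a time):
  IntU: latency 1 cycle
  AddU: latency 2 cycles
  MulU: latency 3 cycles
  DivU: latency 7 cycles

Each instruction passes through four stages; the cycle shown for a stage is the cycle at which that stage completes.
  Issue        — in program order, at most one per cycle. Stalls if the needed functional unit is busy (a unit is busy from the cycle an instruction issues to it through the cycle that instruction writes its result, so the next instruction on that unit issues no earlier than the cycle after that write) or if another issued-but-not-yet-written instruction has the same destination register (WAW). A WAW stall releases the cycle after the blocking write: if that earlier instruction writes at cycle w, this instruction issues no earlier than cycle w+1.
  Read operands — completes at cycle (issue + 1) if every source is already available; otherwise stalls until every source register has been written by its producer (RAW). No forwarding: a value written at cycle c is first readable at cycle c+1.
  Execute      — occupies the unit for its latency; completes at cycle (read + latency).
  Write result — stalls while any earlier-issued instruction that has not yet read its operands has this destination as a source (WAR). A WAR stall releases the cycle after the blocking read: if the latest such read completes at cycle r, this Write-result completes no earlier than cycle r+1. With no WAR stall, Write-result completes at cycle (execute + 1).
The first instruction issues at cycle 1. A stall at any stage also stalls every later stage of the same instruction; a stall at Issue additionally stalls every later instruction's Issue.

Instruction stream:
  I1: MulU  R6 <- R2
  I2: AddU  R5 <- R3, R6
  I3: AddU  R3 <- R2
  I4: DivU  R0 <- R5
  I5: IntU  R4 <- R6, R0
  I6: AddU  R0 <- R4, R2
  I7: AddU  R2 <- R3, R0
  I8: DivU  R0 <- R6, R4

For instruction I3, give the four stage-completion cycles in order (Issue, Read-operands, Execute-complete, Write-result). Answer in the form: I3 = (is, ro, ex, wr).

I3 = (11, 12, 14, 15)

[1] I1→MulU
[2] I1 RO | I2→AddU
[5] I1 EX
[6] I1 WR R6
[7] I2 RO
[9] I2 EX
[10] I2 WR R5
[11] I3→AddU
[12] I3 RO | I4→DivU
[13] I4 RO | I5→IntU
[14] I3 EX
[15] I3 WR R3
[20] I4 EX
[21] I4 WR R0
[22] I5 RO | I6→AddU
[23] I5 EX
[24] I5 WR R4
[25] I6 RO
[27] I6 EX
[28] I6 WR R0
[29] I7→AddU
[30] I7 RO | I8→DivU
[31] I8 RO
[32] I7 EX
[33] I7 WR R2
[38] I8 EX
[39] I8 WR R0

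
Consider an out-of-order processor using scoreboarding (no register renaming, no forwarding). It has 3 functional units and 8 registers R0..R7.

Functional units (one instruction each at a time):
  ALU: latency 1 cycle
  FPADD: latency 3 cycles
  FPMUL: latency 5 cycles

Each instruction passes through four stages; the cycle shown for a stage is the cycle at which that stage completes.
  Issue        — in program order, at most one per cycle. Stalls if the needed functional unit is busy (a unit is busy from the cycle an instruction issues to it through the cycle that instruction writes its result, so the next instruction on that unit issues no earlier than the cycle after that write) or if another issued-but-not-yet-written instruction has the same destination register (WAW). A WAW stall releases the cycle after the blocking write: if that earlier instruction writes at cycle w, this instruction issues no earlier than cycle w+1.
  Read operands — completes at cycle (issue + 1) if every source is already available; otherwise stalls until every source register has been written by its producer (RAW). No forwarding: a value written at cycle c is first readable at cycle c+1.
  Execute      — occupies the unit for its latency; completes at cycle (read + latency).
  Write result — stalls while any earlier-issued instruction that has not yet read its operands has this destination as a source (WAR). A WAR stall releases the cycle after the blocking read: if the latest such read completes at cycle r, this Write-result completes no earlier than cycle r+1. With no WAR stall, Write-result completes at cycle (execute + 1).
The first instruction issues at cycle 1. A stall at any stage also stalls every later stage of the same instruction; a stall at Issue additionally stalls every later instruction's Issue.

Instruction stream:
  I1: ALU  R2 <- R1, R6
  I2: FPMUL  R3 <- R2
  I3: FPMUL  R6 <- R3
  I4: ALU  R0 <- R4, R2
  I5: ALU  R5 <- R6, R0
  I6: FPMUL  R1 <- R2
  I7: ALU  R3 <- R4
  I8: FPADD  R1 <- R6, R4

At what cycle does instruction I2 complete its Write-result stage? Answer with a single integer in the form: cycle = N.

cycle = 11

c1: I1→ALU
c2: I1 RO; I2→FPMUL
c3: I1 EX
c4: I1 WR R2
c5: I2 RO
c10: I2 EX
c11: I2 WR R3
c12: I3→FPMUL
c13: I3 RO; I4→ALU
c14: I4 RO
c15: I4 EX
c16: I4 WR R0
c17: I5→ALU
c18: I3 EX
c19: I3 WR R6
c20: I5 RO; I6→FPMUL
c21: I5 EX; I6 RO
c22: I5 WR R5
c23: I7→ALU
c24: I7 RO
c25: I7 EX
c26: I6 EX; I7 WR R3
c27: I6 WR R1
c28: I8→FPADD
c29: I8 RO
c32: I8 EX
c33: I8 WR R1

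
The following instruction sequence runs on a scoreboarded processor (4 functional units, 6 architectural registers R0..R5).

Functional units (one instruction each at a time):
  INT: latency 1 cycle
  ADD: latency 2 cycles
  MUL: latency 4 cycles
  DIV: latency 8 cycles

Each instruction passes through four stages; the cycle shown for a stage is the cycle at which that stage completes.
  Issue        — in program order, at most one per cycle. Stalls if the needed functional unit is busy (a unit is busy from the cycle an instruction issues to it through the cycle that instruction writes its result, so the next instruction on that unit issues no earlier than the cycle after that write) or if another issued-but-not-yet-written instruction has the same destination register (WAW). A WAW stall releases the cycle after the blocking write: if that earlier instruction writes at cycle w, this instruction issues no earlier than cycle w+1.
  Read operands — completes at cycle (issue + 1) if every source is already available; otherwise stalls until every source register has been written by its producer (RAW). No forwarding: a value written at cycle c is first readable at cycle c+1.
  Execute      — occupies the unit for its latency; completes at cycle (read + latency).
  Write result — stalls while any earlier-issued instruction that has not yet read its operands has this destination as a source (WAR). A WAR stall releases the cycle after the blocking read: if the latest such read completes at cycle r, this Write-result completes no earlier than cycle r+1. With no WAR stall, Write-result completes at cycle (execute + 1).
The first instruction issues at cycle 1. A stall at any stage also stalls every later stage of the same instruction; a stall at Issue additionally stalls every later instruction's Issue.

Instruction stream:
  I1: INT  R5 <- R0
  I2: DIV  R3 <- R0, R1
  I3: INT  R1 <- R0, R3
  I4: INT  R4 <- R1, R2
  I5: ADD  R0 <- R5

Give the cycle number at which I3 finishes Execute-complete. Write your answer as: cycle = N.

I1: IS=1 RO=2 EX=3 WR=4
I2: IS=2 RO=3 EX=11 WR=12
I3: IS=5 RO=13 EX=14 WR=15  [struct: INT busy until I1 writes@4; RAW R3: wait I2 write@12]
I4: IS=16 RO=17 EX=18 WR=19  [struct: INT busy until I3 writes@15]
I5: IS=17 RO=18 EX=20 WR=21

cycle = 14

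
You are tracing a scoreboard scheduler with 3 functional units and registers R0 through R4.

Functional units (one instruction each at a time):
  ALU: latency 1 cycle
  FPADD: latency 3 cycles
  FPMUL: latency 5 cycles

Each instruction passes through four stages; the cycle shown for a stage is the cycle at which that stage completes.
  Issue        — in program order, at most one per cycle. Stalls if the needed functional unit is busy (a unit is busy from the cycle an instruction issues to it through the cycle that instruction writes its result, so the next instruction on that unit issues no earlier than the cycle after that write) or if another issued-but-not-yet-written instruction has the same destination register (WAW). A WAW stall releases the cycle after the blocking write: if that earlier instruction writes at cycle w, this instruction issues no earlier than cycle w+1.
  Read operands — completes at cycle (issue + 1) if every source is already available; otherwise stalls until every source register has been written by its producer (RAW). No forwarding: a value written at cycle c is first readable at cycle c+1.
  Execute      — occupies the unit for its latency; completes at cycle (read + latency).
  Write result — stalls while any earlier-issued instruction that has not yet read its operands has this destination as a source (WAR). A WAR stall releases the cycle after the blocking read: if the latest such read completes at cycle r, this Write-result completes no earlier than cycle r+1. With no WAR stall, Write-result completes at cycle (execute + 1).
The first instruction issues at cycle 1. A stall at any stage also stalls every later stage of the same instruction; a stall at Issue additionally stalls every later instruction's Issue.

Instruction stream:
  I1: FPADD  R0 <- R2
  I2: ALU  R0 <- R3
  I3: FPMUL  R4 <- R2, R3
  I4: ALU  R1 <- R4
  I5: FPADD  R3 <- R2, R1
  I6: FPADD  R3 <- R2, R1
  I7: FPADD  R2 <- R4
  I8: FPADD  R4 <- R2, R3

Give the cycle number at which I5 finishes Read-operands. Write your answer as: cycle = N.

cycle = 19

c1: I1→FPADD
c2: I1 RO
c5: I1 EX
c6: I1 WR R0
c7: I2→ALU
c8: I2 RO | I3→FPMUL
c9: I2 EX | I3 RO
c10: I2 WR R0
c11: I4→ALU
c12: I5→FPADD
c14: I3 EX
c15: I3 WR R4
c16: I4 RO
c17: I4 EX
c18: I4 WR R1
c19: I5 RO
c22: I5 EX
c23: I5 WR R3
c24: I6→FPADD
c25: I6 RO
c28: I6 EX
c29: I6 WR R3
c30: I7→FPADD
c31: I7 RO
c34: I7 EX
c35: I7 WR R2
c36: I8→FPADD
c37: I8 RO
c40: I8 EX
c41: I8 WR R4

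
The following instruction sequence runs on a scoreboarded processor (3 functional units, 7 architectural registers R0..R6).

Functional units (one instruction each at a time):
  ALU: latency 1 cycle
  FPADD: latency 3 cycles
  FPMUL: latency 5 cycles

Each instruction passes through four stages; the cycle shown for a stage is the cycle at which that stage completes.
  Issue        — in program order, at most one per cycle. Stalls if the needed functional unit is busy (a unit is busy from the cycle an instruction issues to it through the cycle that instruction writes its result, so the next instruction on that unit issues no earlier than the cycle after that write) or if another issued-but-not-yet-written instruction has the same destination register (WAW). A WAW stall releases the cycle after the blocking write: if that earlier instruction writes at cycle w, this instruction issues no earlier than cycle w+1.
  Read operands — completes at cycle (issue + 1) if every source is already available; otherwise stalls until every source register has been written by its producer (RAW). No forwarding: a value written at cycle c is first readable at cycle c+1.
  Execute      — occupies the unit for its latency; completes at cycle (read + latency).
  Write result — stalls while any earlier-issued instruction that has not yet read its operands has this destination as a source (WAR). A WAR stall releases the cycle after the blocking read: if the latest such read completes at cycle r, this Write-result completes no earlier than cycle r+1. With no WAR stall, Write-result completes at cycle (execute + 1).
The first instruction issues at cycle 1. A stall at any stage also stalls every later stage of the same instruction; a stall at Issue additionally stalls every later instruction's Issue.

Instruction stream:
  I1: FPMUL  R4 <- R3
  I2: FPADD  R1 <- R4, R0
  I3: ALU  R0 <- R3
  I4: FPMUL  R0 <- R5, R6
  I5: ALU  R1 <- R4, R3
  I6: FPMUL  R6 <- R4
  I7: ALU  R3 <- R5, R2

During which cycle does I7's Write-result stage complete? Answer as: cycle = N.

I1 -> (1, 2, 7, 8)
I2 -> (2, 9, 12, 13)  // RAW R4: wait I1 write@8
I3 -> (3, 4, 5, 10)  // WAR R0: wait I2 read@9
I4 -> (11, 12, 17, 18)  // WAW R0: wait I3 write@10
I5 -> (14, 15, 16, 17)  // WAW R1: wait I2 write@13
I6 -> (19, 20, 25, 26)  // struct: FPMUL busy until I4 writes@18
I7 -> (20, 21, 22, 23)

cycle = 23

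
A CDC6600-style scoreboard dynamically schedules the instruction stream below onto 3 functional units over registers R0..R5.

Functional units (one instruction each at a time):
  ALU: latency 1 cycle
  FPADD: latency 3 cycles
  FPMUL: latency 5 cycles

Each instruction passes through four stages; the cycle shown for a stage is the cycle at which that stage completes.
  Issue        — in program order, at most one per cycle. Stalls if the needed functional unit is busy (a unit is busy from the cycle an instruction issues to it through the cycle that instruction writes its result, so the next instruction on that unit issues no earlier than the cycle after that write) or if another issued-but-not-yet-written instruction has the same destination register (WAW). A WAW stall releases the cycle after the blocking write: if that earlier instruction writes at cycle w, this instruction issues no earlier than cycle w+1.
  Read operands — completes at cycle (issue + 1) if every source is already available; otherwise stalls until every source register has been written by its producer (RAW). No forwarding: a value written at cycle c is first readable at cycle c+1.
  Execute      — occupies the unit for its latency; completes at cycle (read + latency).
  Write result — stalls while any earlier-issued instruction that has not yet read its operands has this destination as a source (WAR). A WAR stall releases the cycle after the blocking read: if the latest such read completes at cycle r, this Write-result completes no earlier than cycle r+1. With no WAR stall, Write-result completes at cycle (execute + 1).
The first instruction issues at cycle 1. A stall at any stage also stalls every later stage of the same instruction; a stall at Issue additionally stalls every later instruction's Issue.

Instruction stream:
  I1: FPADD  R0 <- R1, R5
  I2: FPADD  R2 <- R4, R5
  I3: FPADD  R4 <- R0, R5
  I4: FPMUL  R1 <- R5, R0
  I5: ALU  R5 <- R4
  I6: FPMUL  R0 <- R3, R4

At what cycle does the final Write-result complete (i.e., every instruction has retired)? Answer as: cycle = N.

cycle = 29

c1: I1→FPADD
c2: I1 RO
c5: I1 EX
c6: I1 WR R0
c7: I2→FPADD
c8: I2 RO
c11: I2 EX
c12: I2 WR R2
c13: I3→FPADD
c14: I3 RO · I4→FPMUL
c15: I4 RO · I5→ALU
c17: I3 EX
c18: I3 WR R4
c19: I5 RO
c20: I4 EX · I5 EX
c21: I4 WR R1 · I5 WR R5
c22: I6→FPMUL
c23: I6 RO
c28: I6 EX
c29: I6 WR R0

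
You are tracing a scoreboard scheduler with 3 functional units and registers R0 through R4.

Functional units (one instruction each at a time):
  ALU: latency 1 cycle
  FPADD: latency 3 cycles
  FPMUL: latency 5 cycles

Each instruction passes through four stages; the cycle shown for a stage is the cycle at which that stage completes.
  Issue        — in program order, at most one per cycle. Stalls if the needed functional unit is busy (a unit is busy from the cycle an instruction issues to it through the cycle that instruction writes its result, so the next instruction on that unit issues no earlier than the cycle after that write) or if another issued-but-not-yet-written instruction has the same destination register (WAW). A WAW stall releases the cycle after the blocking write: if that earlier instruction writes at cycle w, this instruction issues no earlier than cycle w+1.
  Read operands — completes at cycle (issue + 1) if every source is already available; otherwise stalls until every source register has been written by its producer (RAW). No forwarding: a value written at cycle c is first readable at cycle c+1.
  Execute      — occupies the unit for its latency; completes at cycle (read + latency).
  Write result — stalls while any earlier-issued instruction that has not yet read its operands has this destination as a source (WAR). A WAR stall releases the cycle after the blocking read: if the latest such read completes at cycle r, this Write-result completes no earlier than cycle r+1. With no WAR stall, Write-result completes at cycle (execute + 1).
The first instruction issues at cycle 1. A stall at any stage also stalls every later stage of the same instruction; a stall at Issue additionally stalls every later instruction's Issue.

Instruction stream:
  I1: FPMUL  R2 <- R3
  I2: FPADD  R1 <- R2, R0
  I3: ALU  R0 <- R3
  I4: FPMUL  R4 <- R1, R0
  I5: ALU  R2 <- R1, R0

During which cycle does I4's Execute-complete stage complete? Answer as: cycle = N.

[I1] 1/2/7/8
[I2] 2/9/12/13  (RAW R2: wait I1 write@8)
[I3] 3/4/5/10  (WAR R0: wait I2 read@9)
[I4] 9/14/19/20  (struct: FPMUL busy until I1 writes@8; RAW R1: wait I2 write@13)
[I5] 11/14/15/16  (struct: ALU busy until I3 writes@10; RAW R1: wait I2 write@13)

cycle = 19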